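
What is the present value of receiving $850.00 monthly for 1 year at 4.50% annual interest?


Present value of an ordinary annuity: PV = PMT × (1 − (1 + r)^(−n)) / r
Monthly rate r = 0.045/12 = 0.00375, n = 12
PV = $850.00 × (1 − (1 + 0.045/12)^(−12)) / (0.045/12)
PV = $850.00 × 11.712548
PV = $9,955.67

PV = PMT × (1-(1+r)^(-n))/r = $9,955.67


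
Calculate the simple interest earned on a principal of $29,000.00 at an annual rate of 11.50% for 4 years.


Simple interest formula: I = P × r × t
I = $29,000.00 × 0.115 × 4
I = $13,340.00

I = P × r × t = $13,340.00


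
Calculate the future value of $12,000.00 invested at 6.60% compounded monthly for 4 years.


Compound interest formula: A = P(1 + r/n)^(nt)
A = $12,000.00 × (1 + 0.066/12)^(12 × 4)
Growth factor: (1 + 0.066/12)^48 = 1.301187
A = $12,000.00 × 1.301187
A = $15,614.24

A = P(1 + r/n)^(nt) = $15,614.24


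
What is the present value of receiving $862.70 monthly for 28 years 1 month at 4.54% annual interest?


Present value of an ordinary annuity: PV = PMT × (1 − (1 + r)^(−n)) / r
Monthly rate r = 0.0454/12 ≈ 0.00378333, n = 337
PV = $862.70 × (1 − (1 + 0.0454/12)^(−337)) / (0.0454/12)
PV = $862.70 × 190.279640
PV = $164,154.25

PV = PMT × (1-(1+r)^(-n))/r = $164,154.25


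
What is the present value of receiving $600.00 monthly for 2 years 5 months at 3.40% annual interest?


Present value of an ordinary annuity: PV = PMT × (1 − (1 + r)^(−n)) / r
Monthly rate r = 0.034/12 ≈ 0.00283333, n = 29
PV = $600.00 × (1 − (1 + 0.034/12)^(−29)) / (0.034/12)
PV = $600.00 × 27.802782
PV = $16,681.67

PV = PMT × (1-(1+r)^(-n))/r = $16,681.67


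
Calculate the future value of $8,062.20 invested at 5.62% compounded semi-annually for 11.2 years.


Compound interest formula: A = P(1 + r/n)^(nt)
A = $8,062.20 × (1 + 0.0562/2)^(2 × 11.2)
Growth factor: (1 + 0.0562/2)^22.4 = 1.8603388
A = $8,062.20 × 1.8603388
A = $14,998.42

A = P(1 + r/n)^(nt) = $14,998.42


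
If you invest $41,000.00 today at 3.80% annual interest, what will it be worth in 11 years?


Future value formula: FV = PV × (1 + r)^t
FV = $41,000.00 × (1 + 0.038)^11
FV = $41,000.00 × 1.507200
FV = $61,795.20

FV = PV × (1 + r)^t = $61,795.20


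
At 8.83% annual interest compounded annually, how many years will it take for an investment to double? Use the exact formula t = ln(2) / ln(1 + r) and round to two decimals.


Doubling condition: (1 + r)^t = 2
Take ln of both sides: t × ln(1 + r) = ln(2)
t = ln(2) / ln(1 + r)
t = 0.693147 / 0.084617
t = 8.19

t = ln(2) / ln(1 + r) = 8.19 years


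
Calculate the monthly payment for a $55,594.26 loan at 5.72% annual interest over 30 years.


Loan payment formula: PMT = PV × r / (1 − (1 + r)^(−n))
Monthly rate r = 0.0572/12 ≈ 0.00476667, n = 360 months
Denominator: 1 − (1 + 0.0572/12)^(−360) = 0.819482
PMT = $55,594.26 × (0.0572/12) / 0.819482
PMT = $323.37 per month

PMT = PV × r / (1-(1+r)^(-n)) = $323.37/month


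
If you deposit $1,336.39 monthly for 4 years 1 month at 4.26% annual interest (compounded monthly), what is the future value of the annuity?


Future value of an ordinary annuity: FV = PMT × ((1 + r)^n − 1) / r
Monthly rate r = 0.0426/12 = 0.00355, n = 49
FV = $1,336.39 × ((1 + 0.0426/12)^49 − 1) / (0.0426/12)
FV = $1,336.39 × 53.416778
FV = $71,385.65

FV = PMT × ((1+r)^n - 1)/r = $71,385.65


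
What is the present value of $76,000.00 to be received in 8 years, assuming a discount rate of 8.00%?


Present value formula: PV = FV / (1 + r)^t
PV = $76,000.00 / (1 + 0.08)^8
PV = $76,000.00 / 1.850930
PV = $41,060.44

PV = FV / (1 + r)^t = $41,060.44


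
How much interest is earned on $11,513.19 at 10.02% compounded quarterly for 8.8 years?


Compound interest earned = final amount − principal.
A = P(1 + r/n)^(nt) = $11,513.19 × (1 + 0.1002/4)^(4 × 8.8) = $27,505.62
Interest = A − P = $27,505.62 − $11,513.19 = $15,992.43

Interest = A - P = $15,992.43


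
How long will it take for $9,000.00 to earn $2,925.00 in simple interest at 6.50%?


Rearrange the simple interest formula for t:
I = P × r × t  ⇒  t = I / (P × r)
t = $2,925.00 / ($9,000.00 × 0.065)
t = 5

t = I/(P×r) = 5 years


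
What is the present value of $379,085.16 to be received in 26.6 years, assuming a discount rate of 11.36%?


Present value formula: PV = FV / (1 + r)^t
PV = $379,085.16 / (1 + 0.1136)^26.6
PV = $379,085.16 / 17.498359
PV = $21,664.04

PV = FV / (1 + r)^t = $21,664.04


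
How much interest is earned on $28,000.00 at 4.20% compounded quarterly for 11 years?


Compound interest earned = final amount − principal.
A = P(1 + r/n)^(nt) = $28,000.00 × (1 + 0.042/4)^(4 × 11) = $44,335.95
Interest = A − P = $44,335.95 − $28,000.00 = $16,335.95

Interest = A - P = $16,335.95


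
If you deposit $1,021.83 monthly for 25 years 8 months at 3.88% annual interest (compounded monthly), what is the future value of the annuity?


Future value of an ordinary annuity: FV = PMT × ((1 + r)^n − 1) / r
Monthly rate r = 0.0388/12 ≈ 0.00323333, n = 308
FV = $1,021.83 × ((1 + 0.0388/12)^308 − 1) / (0.0388/12)
FV = $1,021.83 × 526.615663
FV = $538,111.68

FV = PMT × ((1+r)^n - 1)/r = $538,111.68


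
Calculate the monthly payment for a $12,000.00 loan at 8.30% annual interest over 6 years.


Loan payment formula: PMT = PV × r / (1 − (1 + r)^(−n))
Monthly rate r = 0.083/12 ≈ 0.00691667, n = 72 months
Denominator: 1 − (1 + 0.083/12)^(−72) = 0.391212
PMT = $12,000.00 × (0.083/12) / 0.391212
PMT = $212.16 per month

PMT = PV × r / (1-(1+r)^(-n)) = $212.16/month


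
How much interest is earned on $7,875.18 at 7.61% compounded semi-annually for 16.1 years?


Compound interest earned = final amount − principal.
A = P(1 + r/n)^(nt) = $7,875.18 × (1 + 0.0761/2)^(2 × 16.1) = $26,211.32
Interest = A − P = $26,211.32 − $7,875.18 = $18,336.14

Interest = A - P = $18,336.14


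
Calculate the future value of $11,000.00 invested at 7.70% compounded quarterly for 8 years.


Compound interest formula: A = P(1 + r/n)^(nt)
A = $11,000.00 × (1 + 0.077/4)^(4 × 8)
Growth factor: (1 + 0.077/4)^32 = 1.840700
A = $11,000.00 × 1.840700
A = $20,247.70

A = P(1 + r/n)^(nt) = $20,247.70


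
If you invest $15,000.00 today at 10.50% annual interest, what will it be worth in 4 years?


Future value formula: FV = PV × (1 + r)^t
FV = $15,000.00 × (1 + 0.105)^4
FV = $15,000.00 × 1.490902
FV = $22,363.53

FV = PV × (1 + r)^t = $22,363.53


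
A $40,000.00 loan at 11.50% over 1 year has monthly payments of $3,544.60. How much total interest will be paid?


Total paid over the life of the loan = PMT × n.
Total paid = $3,544.60 × 12 = $42,535.20
Total interest = total paid − principal = $42,535.20 − $40,000.00 = $2,535.20

Total interest = (PMT × n) - PV = $2,535.20


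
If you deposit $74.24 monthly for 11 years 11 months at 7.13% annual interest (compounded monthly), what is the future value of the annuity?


Future value of an ordinary annuity: FV = PMT × ((1 + r)^n − 1) / r
Monthly rate r = 0.0713/12 ≈ 0.00594167, n = 143
FV = $74.24 × ((1 + 0.0713/12)^143 − 1) / (0.0713/12)
FV = $74.24 × 224.343547
FV = $16,655.26

FV = PMT × ((1+r)^n - 1)/r = $16,655.26


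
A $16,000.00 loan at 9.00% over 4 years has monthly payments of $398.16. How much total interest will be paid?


Total paid over the life of the loan = PMT × n.
Total paid = $398.16 × 48 = $19,111.68
Total interest = total paid − principal = $19,111.68 − $16,000.00 = $3,111.68

Total interest = (PMT × n) - PV = $3,111.68


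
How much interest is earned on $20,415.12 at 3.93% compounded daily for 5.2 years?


Compound interest earned = final amount − principal.
A = P(1 + r/n)^(nt) = $20,415.12 × (1 + 0.0393/365)^(365 × 5.2) = $25,043.76
Interest = A − P = $25,043.76 − $20,415.12 = $4,628.64

Interest = A - P = $4,628.64


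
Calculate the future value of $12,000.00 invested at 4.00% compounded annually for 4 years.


Compound interest formula: A = P(1 + r/n)^(nt)
A = $12,000.00 × (1 + 0.04/1)^(1 × 4)
Growth factor: (1 + 0.04/1)^4 = 1.1698586
A = $12,000.00 × 1.1698586
A = $14,038.30

A = P(1 + r/n)^(nt) = $14,038.30


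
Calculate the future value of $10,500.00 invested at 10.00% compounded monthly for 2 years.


Compound interest formula: A = P(1 + r/n)^(nt)
A = $10,500.00 × (1 + 0.1/12)^(12 × 2)
Growth factor: (1 + 0.1/12)^24 = 1.220391
A = $10,500.00 × 1.220391
A = $12,814.11

A = P(1 + r/n)^(nt) = $12,814.11


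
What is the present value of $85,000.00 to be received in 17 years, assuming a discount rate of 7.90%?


Present value formula: PV = FV / (1 + r)^t
PV = $85,000.00 / (1 + 0.079)^17
PV = $85,000.00 / 3.642206
PV = $23,337.50

PV = FV / (1 + r)^t = $23,337.50


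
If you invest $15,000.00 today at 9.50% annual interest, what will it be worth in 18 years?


Future value formula: FV = PV × (1 + r)^t
FV = $15,000.00 × (1 + 0.095)^18
FV = $15,000.00 × 5.122172
FV = $76,832.58

FV = PV × (1 + r)^t = $76,832.58


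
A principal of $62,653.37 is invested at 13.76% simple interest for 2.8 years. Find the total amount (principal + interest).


Total amount formula: A = P(1 + rt) = P + P·r·t
Interest: I = P × r × t = $62,653.37 × 0.1376 × 2.8 = $24,139.09
A = P + I = $62,653.37 + $24,139.09 = $86,792.46

A = P + I = P(1 + rt) = $86,792.46


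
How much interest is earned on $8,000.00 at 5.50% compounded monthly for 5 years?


Compound interest earned = final amount − principal.
A = P(1 + r/n)^(nt) = $8,000.00 × (1 + 0.055/12)^(12 × 5) = $10,525.63
Interest = A − P = $10,525.63 − $8,000.00 = $2,525.63

Interest = A - P = $2,525.63


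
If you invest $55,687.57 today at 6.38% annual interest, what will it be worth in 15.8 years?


Future value formula: FV = PV × (1 + r)^t
FV = $55,687.57 × (1 + 0.0638)^15.8
FV = $55,687.57 × 2.656977
FV = $147,960.59

FV = PV × (1 + r)^t = $147,960.59


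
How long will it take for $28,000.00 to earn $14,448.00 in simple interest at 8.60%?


Rearrange the simple interest formula for t:
I = P × r × t  ⇒  t = I / (P × r)
t = $14,448.00 / ($28,000.00 × 0.086)
t = 6

t = I/(P×r) = 6 years


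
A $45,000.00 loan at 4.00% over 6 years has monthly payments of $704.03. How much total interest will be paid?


Total paid over the life of the loan = PMT × n.
Total paid = $704.03 × 72 = $50,690.16
Total interest = total paid − principal = $50,690.16 − $45,000.00 = $5,690.16

Total interest = (PMT × n) - PV = $5,690.16


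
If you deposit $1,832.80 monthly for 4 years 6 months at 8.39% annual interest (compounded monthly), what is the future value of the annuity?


Future value of an ordinary annuity: FV = PMT × ((1 + r)^n − 1) / r
Monthly rate r = 0.0839/12 ≈ 0.00699167, n = 54
FV = $1,832.80 × ((1 + 0.0839/12)^54 − 1) / (0.0839/12)
FV = $1,832.80 × 65.333676
FV = $119,743.56

FV = PMT × ((1+r)^n - 1)/r = $119,743.56


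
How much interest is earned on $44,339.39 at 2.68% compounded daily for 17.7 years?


Compound interest earned = final amount − principal.
A = P(1 + r/n)^(nt) = $44,339.39 × (1 + 0.0268/365)^(365 × 17.7) = $71,251.51
Interest = A − P = $71,251.51 − $44,339.39 = $26,912.12

Interest = A - P = $26,912.12


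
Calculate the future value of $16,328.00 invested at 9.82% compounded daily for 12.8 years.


Compound interest formula: A = P(1 + r/n)^(nt)
A = $16,328.00 × (1 + 0.0982/365)^(365 × 12.8)
Growth factor: (1 + 0.0982/365)^4672 = 3.514126
A = $16,328.00 × 3.514126
A = $57,378.65

A = P(1 + r/n)^(nt) = $57,378.65


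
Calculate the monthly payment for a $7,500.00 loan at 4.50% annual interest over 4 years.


Loan payment formula: PMT = PV × r / (1 − (1 + r)^(−n))
Monthly rate r = 0.045/12 = 0.00375, n = 48 months
Denominator: 1 − (1 + 0.045/12)^(−48) = 0.164449
PMT = $7,500.00 × (0.045/12) / 0.164449
PMT = $171.03 per month

PMT = PV × r / (1-(1+r)^(-n)) = $171.03/month


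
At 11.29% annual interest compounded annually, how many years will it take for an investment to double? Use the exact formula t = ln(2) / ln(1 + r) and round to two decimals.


Doubling condition: (1 + r)^t = 2
Take ln of both sides: t × ln(1 + r) = ln(2)
t = ln(2) / ln(1 + r)
t = 0.693147 / 0.106969
t = 6.48

t = ln(2) / ln(1 + r) = 6.48 years


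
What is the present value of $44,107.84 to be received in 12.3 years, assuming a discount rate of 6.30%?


Present value formula: PV = FV / (1 + r)^t
PV = $44,107.84 / (1 + 0.063)^12.3
PV = $44,107.84 / 2.120114
PV = $20,804.47

PV = FV / (1 + r)^t = $20,804.47


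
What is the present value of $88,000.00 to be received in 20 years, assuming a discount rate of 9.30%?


Present value formula: PV = FV / (1 + r)^t
PV = $88,000.00 / (1 + 0.093)^20
PV = $88,000.00 / 5.9211115
PV = $14,862.07

PV = FV / (1 + r)^t = $14,862.07


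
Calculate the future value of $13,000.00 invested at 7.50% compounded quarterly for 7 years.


Compound interest formula: A = P(1 + r/n)^(nt)
A = $13,000.00 × (1 + 0.075/4)^(4 × 7)
Growth factor: (1 + 0.075/4)^28 = 1.682261
A = $13,000.00 × 1.682261
A = $21,869.39

A = P(1 + r/n)^(nt) = $21,869.39


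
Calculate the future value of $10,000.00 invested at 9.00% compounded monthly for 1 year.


Compound interest formula: A = P(1 + r/n)^(nt)
A = $10,000.00 × (1 + 0.09/12)^(12 × 1)
Growth factor: (1 + 0.09/12)^12 = 1.093807
A = $10,000.00 × 1.093807
A = $10,938.07

A = P(1 + r/n)^(nt) = $10,938.07


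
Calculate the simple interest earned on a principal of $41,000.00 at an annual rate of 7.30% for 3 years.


Simple interest formula: I = P × r × t
I = $41,000.00 × 0.073 × 3
I = $8,979.00

I = P × r × t = $8,979.00


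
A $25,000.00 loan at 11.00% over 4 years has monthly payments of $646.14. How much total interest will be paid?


Total paid over the life of the loan = PMT × n.
Total paid = $646.14 × 48 = $31,014.72
Total interest = total paid − principal = $31,014.72 − $25,000.00 = $6,014.72

Total interest = (PMT × n) - PV = $6,014.72


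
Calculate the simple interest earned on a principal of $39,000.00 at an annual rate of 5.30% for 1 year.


Simple interest formula: I = P × r × t
I = $39,000.00 × 0.053 × 1
I = $2,067.00

I = P × r × t = $2,067.00


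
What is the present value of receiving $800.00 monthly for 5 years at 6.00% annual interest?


Present value of an ordinary annuity: PV = PMT × (1 − (1 + r)^(−n)) / r
Monthly rate r = 0.06/12 = 0.005, n = 60
PV = $800.00 × (1 − (1 + 0.06/12)^(−60)) / (0.06/12)
PV = $800.00 × 51.725561
PV = $41,380.45

PV = PMT × (1-(1+r)^(-n))/r = $41,380.45


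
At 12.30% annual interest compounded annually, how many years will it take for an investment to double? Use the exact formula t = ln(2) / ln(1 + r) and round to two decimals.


Doubling condition: (1 + r)^t = 2
Take ln of both sides: t × ln(1 + r) = ln(2)
t = ln(2) / ln(1 + r)
t = 0.693147 / 0.116004
t = 5.98

t = ln(2) / ln(1 + r) = 5.98 years


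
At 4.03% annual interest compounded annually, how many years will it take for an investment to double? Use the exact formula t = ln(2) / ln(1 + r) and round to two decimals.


Doubling condition: (1 + r)^t = 2
Take ln of both sides: t × ln(1 + r) = ln(2)
t = ln(2) / ln(1 + r)
t = 0.693147 / 0.039509
t = 17.54

t = ln(2) / ln(1 + r) = 17.54 years


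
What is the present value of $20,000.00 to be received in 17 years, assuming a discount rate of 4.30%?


Present value formula: PV = FV / (1 + r)^t
PV = $20,000.00 / (1 + 0.043)^17
PV = $20,000.00 / 2.045659
PV = $9,776.80

PV = FV / (1 + r)^t = $9,776.80


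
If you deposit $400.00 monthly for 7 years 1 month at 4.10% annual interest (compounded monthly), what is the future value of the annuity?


Future value of an ordinary annuity: FV = PMT × ((1 + r)^n − 1) / r
Monthly rate r = 0.041/12 ≈ 0.00341667, n = 85
FV = $400.00 × ((1 + 0.041/12)^85 − 1) / (0.041/12)
FV = $400.00 × 98.435943
FV = $39,374.38

FV = PMT × ((1+r)^n - 1)/r = $39,374.38


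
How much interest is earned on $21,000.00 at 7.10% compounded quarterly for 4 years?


Compound interest earned = final amount − principal.
A = P(1 + r/n)^(nt) = $21,000.00 × (1 + 0.071/4)^(4 × 4) = $27,827.68
Interest = A − P = $27,827.68 − $21,000.00 = $6,827.68

Interest = A - P = $6,827.68


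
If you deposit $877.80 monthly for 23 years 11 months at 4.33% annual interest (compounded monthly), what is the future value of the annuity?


Future value of an ordinary annuity: FV = PMT × ((1 + r)^n − 1) / r
Monthly rate r = 0.0433/12 ≈ 0.00360833, n = 287
FV = $877.80 × ((1 + 0.0433/12)^287 − 1) / (0.0433/12)
FV = $877.80 × 502.039828
FV = $440,690.56

FV = PMT × ((1+r)^n - 1)/r = $440,690.56


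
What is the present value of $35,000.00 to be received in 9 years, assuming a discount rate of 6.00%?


Present value formula: PV = FV / (1 + r)^t
PV = $35,000.00 / (1 + 0.06)^9
PV = $35,000.00 / 1.689479
PV = $20,716.45

PV = FV / (1 + r)^t = $20,716.45


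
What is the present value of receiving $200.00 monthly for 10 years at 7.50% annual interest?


Present value of an ordinary annuity: PV = PMT × (1 − (1 + r)^(−n)) / r
Monthly rate r = 0.075/12 = 0.00625, n = 120
PV = $200.00 × (1 − (1 + 0.075/12)^(−120)) / (0.075/12)
PV = $200.00 × 84.244743
PV = $16,848.95

PV = PMT × (1-(1+r)^(-n))/r = $16,848.95


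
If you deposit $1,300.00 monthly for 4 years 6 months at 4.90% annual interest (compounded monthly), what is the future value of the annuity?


Future value of an ordinary annuity: FV = PMT × ((1 + r)^n − 1) / r
Monthly rate r = 0.049/12 ≈ 0.00408333, n = 54
FV = $1,300.00 × ((1 + 0.049/12)^54 − 1) / (0.049/12)
FV = $1,300.00 × 60.279263
FV = $78,363.04

FV = PMT × ((1+r)^n - 1)/r = $78,363.04


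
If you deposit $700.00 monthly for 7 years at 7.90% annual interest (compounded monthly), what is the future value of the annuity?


Future value of an ordinary annuity: FV = PMT × ((1 + r)^n − 1) / r
Monthly rate r = 0.079/12 ≈ 0.00658333, n = 84
FV = $700.00 × ((1 + 0.079/12)^84 − 1) / (0.079/12)
FV = $700.00 × 111.693076
FV = $78,185.15

FV = PMT × ((1+r)^n - 1)/r = $78,185.15


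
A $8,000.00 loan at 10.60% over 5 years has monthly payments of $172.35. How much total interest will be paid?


Total paid over the life of the loan = PMT × n.
Total paid = $172.35 × 60 = $10,341.00
Total interest = total paid − principal = $10,341.00 − $8,000.00 = $2,341.00

Total interest = (PMT × n) - PV = $2,341.00


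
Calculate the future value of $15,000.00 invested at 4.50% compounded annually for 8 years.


Compound interest formula: A = P(1 + r/n)^(nt)
A = $15,000.00 × (1 + 0.045/1)^(1 × 8)
Growth factor: (1 + 0.045/1)^8 = 1.4221006
A = $15,000.00 × 1.4221006
A = $21,331.51

A = P(1 + r/n)^(nt) = $21,331.51


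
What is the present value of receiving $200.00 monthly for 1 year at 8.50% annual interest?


Present value of an ordinary annuity: PV = PMT × (1 − (1 + r)^(−n)) / r
Monthly rate r = 0.085/12 ≈ 0.00708333, n = 12
PV = $200.00 × (1 − (1 + 0.085/12)^(−12)) / (0.085/12)
PV = $200.00 × 11.465289
PV = $2,293.06

PV = PMT × (1-(1+r)^(-n))/r = $2,293.06


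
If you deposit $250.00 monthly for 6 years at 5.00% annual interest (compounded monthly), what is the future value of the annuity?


Future value of an ordinary annuity: FV = PMT × ((1 + r)^n − 1) / r
Monthly rate r = 0.05/12 ≈ 0.00416667, n = 72
FV = $250.00 × ((1 + 0.05/12)^72 − 1) / (0.05/12)
FV = $250.00 × 83.764259
FV = $20,941.06

FV = PMT × ((1+r)^n - 1)/r = $20,941.06


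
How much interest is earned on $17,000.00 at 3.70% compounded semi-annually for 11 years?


Compound interest earned = final amount − principal.
A = P(1 + r/n)^(nt) = $17,000.00 × (1 + 0.037/2)^(2 × 11) = $25,444.37
Interest = A − P = $25,444.37 − $17,000.00 = $8,444.37

Interest = A - P = $8,444.37


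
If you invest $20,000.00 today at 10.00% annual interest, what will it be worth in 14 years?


Future value formula: FV = PV × (1 + r)^t
FV = $20,000.00 × (1 + 0.1)^14
FV = $20,000.00 × 3.7974983
FV = $75,949.97

FV = PV × (1 + r)^t = $75,949.97


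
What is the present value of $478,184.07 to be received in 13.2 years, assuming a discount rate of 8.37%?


Present value formula: PV = FV / (1 + r)^t
PV = $478,184.07 / (1 + 0.0837)^13.2
PV = $478,184.07 / 2.8893474
PV = $165,498.99

PV = FV / (1 + r)^t = $165,498.99


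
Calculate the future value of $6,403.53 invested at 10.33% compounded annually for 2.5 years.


Compound interest formula: A = P(1 + r/n)^(nt)
A = $6,403.53 × (1 + 0.1033/1)^(1 × 2.5)
Growth factor: (1 + 0.1033/1)^2.5 = 1.278598
A = $6,403.53 × 1.278598
A = $8,187.54

A = P(1 + r/n)^(nt) = $8,187.54


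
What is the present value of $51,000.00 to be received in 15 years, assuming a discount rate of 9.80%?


Present value formula: PV = FV / (1 + r)^t
PV = $51,000.00 / (1 + 0.098)^15
PV = $51,000.00 / 4.064762
PV = $12,546.86

PV = FV / (1 + r)^t = $12,546.86


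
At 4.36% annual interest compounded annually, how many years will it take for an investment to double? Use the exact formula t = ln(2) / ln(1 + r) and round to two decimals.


Doubling condition: (1 + r)^t = 2
Take ln of both sides: t × ln(1 + r) = ln(2)
t = ln(2) / ln(1 + r)
t = 0.693147 / 0.042676
t = 16.24

t = ln(2) / ln(1 + r) = 16.24 years


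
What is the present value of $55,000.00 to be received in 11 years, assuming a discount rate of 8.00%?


Present value formula: PV = FV / (1 + r)^t
PV = $55,000.00 / (1 + 0.08)^11
PV = $55,000.00 / 2.331639
PV = $23,588.56

PV = FV / (1 + r)^t = $23,588.56


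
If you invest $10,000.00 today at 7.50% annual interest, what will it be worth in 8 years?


Future value formula: FV = PV × (1 + r)^t
FV = $10,000.00 × (1 + 0.075)^8
FV = $10,000.00 × 1.783478
FV = $17,834.78

FV = PV × (1 + r)^t = $17,834.78


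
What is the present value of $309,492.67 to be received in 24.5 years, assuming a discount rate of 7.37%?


Present value formula: PV = FV / (1 + r)^t
PV = $309,492.67 / (1 + 0.0737)^24.5
PV = $309,492.67 / 5.7099506
PV = $54,202.34

PV = FV / (1 + r)^t = $54,202.34


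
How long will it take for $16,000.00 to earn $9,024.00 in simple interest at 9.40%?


Rearrange the simple interest formula for t:
I = P × r × t  ⇒  t = I / (P × r)
t = $9,024.00 / ($16,000.00 × 0.094)
t = 6

t = I/(P×r) = 6 years


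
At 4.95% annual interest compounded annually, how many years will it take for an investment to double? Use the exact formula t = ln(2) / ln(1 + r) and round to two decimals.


Doubling condition: (1 + r)^t = 2
Take ln of both sides: t × ln(1 + r) = ln(2)
t = ln(2) / ln(1 + r)
t = 0.693147 / 0.048314
t = 14.35

t = ln(2) / ln(1 + r) = 14.35 years


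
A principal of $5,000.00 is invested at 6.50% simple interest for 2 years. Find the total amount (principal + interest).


Total amount formula: A = P(1 + rt) = P + P·r·t
Interest: I = P × r × t = $5,000.00 × 0.065 × 2 = $650.00
A = P + I = $5,000.00 + $650.00 = $5,650.00

A = P + I = P(1 + rt) = $5,650.00


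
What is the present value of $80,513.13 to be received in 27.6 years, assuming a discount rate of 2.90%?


Present value formula: PV = FV / (1 + r)^t
PV = $80,513.13 / (1 + 0.029)^27.6
PV = $80,513.13 / 2.2012245
PV = $36,576.52

PV = FV / (1 + r)^t = $36,576.52


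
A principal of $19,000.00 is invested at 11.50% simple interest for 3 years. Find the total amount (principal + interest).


Total amount formula: A = P(1 + rt) = P + P·r·t
Interest: I = P × r × t = $19,000.00 × 0.115 × 3 = $6,555.00
A = P + I = $19,000.00 + $6,555.00 = $25,555.00

A = P + I = P(1 + rt) = $25,555.00


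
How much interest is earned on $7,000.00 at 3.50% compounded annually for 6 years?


Compound interest earned = final amount − principal.
A = P(1 + r/n)^(nt) = $7,000.00 × (1 + 0.035/1)^(1 × 6) = $8,604.79
Interest = A − P = $8,604.79 − $7,000.00 = $1,604.79

Interest = A - P = $1,604.79


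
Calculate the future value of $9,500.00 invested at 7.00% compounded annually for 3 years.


Compound interest formula: A = P(1 + r/n)^(nt)
A = $9,500.00 × (1 + 0.07/1)^(1 × 3)
Growth factor: (1 + 0.07/1)^3 = 1.225043
A = $9,500.00 × 1.225043
A = $11,637.91

A = P(1 + r/n)^(nt) = $11,637.91


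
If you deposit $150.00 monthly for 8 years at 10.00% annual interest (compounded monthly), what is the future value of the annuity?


Future value of an ordinary annuity: FV = PMT × ((1 + r)^n − 1) / r
Monthly rate r = 0.1/12 ≈ 0.00833333, n = 96
FV = $150.00 × ((1 + 0.1/12)^96 − 1) / (0.1/12)
FV = $150.00 × 146.181076
FV = $21,927.16

FV = PMT × ((1+r)^n - 1)/r = $21,927.16


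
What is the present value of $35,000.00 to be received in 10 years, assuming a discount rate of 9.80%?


Present value formula: PV = FV / (1 + r)^t
PV = $35,000.00 / (1 + 0.098)^10
PV = $35,000.00 / 2.546967
PV = $13,741.83

PV = FV / (1 + r)^t = $13,741.83


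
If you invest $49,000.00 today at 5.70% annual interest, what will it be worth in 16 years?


Future value formula: FV = PV × (1 + r)^t
FV = $49,000.00 × (1 + 0.057)^16
FV = $49,000.00 × 2.4277267
FV = $118,958.61

FV = PV × (1 + r)^t = $118,958.61


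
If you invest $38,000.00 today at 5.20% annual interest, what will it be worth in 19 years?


Future value formula: FV = PV × (1 + r)^t
FV = $38,000.00 × (1 + 0.052)^19
FV = $38,000.00 × 2.6199865
FV = $99,559.49

FV = PV × (1 + r)^t = $99,559.49


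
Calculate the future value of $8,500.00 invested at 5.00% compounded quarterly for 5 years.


Compound interest formula: A = P(1 + r/n)^(nt)
A = $8,500.00 × (1 + 0.05/4)^(4 × 5)
Growth factor: (1 + 0.05/4)^20 = 1.2820372
A = $8,500.00 × 1.2820372
A = $10,897.32

A = P(1 + r/n)^(nt) = $10,897.32


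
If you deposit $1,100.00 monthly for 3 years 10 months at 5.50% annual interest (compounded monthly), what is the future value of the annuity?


Future value of an ordinary annuity: FV = PMT × ((1 + r)^n − 1) / r
Monthly rate r = 0.055/12 ≈ 0.00458333, n = 46
FV = $1,100.00 × ((1 + 0.055/12)^46 − 1) / (0.055/12)
FV = $1,100.00 × 51.078972
FV = $56,186.87

FV = PMT × ((1+r)^n - 1)/r = $56,186.87


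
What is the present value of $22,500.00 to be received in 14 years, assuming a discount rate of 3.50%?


Present value formula: PV = FV / (1 + r)^t
PV = $22,500.00 / (1 + 0.035)^14
PV = $22,500.00 / 1.618695
PV = $13,900.09

PV = FV / (1 + r)^t = $13,900.09


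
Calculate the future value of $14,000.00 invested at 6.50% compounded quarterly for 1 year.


Compound interest formula: A = P(1 + r/n)^(nt)
A = $14,000.00 × (1 + 0.065/4)^(4 × 1)
Growth factor: (1 + 0.065/4)^4 = 1.0666016
A = $14,000.00 × 1.0666016
A = $14,932.42

A = P(1 + r/n)^(nt) = $14,932.42


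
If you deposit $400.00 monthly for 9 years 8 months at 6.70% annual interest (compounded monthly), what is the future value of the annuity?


Future value of an ordinary annuity: FV = PMT × ((1 + r)^n − 1) / r
Monthly rate r = 0.067/12 ≈ 0.00558333, n = 116
FV = $400.00 × ((1 + 0.067/12)^116 − 1) / (0.067/12)
FV = $400.00 × 162.561849
FV = $65,024.74

FV = PMT × ((1+r)^n - 1)/r = $65,024.74


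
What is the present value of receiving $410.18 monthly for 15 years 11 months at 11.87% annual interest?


Present value of an ordinary annuity: PV = PMT × (1 − (1 + r)^(−n)) / r
Monthly rate r = 0.1187/12 ≈ 0.00989167, n = 191
PV = $410.18 × (1 − (1 + 0.1187/12)^(−191)) / (0.1187/12)
PV = $410.18 × 85.669461
PV = $35,139.90

PV = PMT × (1-(1+r)^(-n))/r = $35,139.90


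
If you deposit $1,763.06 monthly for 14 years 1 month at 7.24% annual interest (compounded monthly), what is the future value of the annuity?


Future value of an ordinary annuity: FV = PMT × ((1 + r)^n − 1) / r
Monthly rate r = 0.0724/12 ≈ 0.00603333, n = 169
FV = $1,763.06 × ((1 + 0.0724/12)^169 − 1) / (0.0724/12)
FV = $1,763.06 × 292.325689
FV = $515,387.73

FV = PMT × ((1+r)^n - 1)/r = $515,387.73


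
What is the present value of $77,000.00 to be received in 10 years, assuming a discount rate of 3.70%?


Present value formula: PV = FV / (1 + r)^t
PV = $77,000.00 / (1 + 0.037)^10
PV = $77,000.00 / 1.438095
PV = $53,543.06

PV = FV / (1 + r)^t = $53,543.06


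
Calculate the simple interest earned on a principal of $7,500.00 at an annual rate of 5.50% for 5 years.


Simple interest formula: I = P × r × t
I = $7,500.00 × 0.055 × 5
I = $2,062.50

I = P × r × t = $2,062.50


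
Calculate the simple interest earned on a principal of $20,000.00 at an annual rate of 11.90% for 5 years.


Simple interest formula: I = P × r × t
I = $20,000.00 × 0.119 × 5
I = $11,900.00

I = P × r × t = $11,900.00


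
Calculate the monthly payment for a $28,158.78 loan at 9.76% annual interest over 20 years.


Loan payment formula: PMT = PV × r / (1 − (1 + r)^(−n))
Monthly rate r = 0.0976/12 ≈ 0.00813333, n = 240 months
Denominator: 1 − (1 + 0.0976/12)^(−240) = 0.856885
PMT = $28,158.78 × (0.0976/12) / 0.856885
PMT = $267.28 per month

PMT = PV × r / (1-(1+r)^(-n)) = $267.28/month


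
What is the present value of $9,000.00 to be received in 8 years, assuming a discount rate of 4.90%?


Present value formula: PV = FV / (1 + r)^t
PV = $9,000.00 / (1 + 0.049)^8
PV = $9,000.00 / 1.466236
PV = $6,138.17

PV = FV / (1 + r)^t = $6,138.17


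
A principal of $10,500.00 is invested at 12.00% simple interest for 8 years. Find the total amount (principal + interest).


Total amount formula: A = P(1 + rt) = P + P·r·t
Interest: I = P × r × t = $10,500.00 × 0.12 × 8 = $10,080.00
A = P + I = $10,500.00 + $10,080.00 = $20,580.00

A = P + I = P(1 + rt) = $20,580.00


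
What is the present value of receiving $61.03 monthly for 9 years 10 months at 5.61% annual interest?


Present value of an ordinary annuity: PV = PMT × (1 − (1 + r)^(−n)) / r
Monthly rate r = 0.0561/12 = 0.004675, n = 118
PV = $61.03 × (1 − (1 + 0.0561/12)^(−118)) / (0.0561/12)
PV = $61.03 × 90.536997
PV = $5,525.47

PV = PMT × (1-(1+r)^(-n))/r = $5,525.47


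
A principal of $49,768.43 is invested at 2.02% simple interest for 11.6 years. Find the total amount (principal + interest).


Total amount formula: A = P(1 + rt) = P + P·r·t
Interest: I = P × r × t = $49,768.43 × 0.0202 × 11.6 = $11,661.74
A = P + I = $49,768.43 + $11,661.74 = $61,430.17

A = P + I = P(1 + rt) = $61,430.17


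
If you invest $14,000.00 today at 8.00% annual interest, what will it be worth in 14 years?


Future value formula: FV = PV × (1 + r)^t
FV = $14,000.00 × (1 + 0.08)^14
FV = $14,000.00 × 2.9371936
FV = $41,120.71

FV = PV × (1 + r)^t = $41,120.71


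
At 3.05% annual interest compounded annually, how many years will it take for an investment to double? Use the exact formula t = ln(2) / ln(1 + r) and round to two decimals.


Doubling condition: (1 + r)^t = 2
Take ln of both sides: t × ln(1 + r) = ln(2)
t = ln(2) / ln(1 + r)
t = 0.693147 / 0.030044
t = 23.07

t = ln(2) / ln(1 + r) = 23.07 years


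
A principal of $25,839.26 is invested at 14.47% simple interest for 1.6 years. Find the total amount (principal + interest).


Total amount formula: A = P(1 + rt) = P + P·r·t
Interest: I = P × r × t = $25,839.26 × 0.1447 × 1.6 = $5,982.31
A = P + I = $25,839.26 + $5,982.31 = $31,821.57

A = P + I = P(1 + rt) = $31,821.57


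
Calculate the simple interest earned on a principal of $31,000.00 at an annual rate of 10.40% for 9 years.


Simple interest formula: I = P × r × t
I = $31,000.00 × 0.104 × 9
I = $29,016.00

I = P × r × t = $29,016.00


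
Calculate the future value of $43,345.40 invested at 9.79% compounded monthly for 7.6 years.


Compound interest formula: A = P(1 + r/n)^(nt)
A = $43,345.40 × (1 + 0.0979/12)^(12 × 7.6)
Growth factor: (1 + 0.0979/12)^91.2 = 2.0980773
A = $43,345.40 × 2.0980773
A = $90,942.00

A = P(1 + r/n)^(nt) = $90,942.00


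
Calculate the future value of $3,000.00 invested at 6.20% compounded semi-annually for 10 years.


Compound interest formula: A = P(1 + r/n)^(nt)
A = $3,000.00 × (1 + 0.062/2)^(2 × 10)
Growth factor: (1 + 0.062/2)^20 = 1.841507
A = $3,000.00 × 1.841507
A = $5,524.52

A = P(1 + r/n)^(nt) = $5,524.52


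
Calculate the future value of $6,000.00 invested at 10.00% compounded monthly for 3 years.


Compound interest formula: A = P(1 + r/n)^(nt)
A = $6,000.00 × (1 + 0.1/12)^(12 × 3)
Growth factor: (1 + 0.1/12)^36 = 1.348182
A = $6,000.00 × 1.348182
A = $8,089.09

A = P(1 + r/n)^(nt) = $8,089.09


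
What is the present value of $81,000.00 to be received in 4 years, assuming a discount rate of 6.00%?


Present value formula: PV = FV / (1 + r)^t
PV = $81,000.00 / (1 + 0.06)^4
PV = $81,000.00 / 1.26247696
PV = $64,159.59

PV = FV / (1 + r)^t = $64,159.59


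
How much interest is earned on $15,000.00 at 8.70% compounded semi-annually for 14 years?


Compound interest earned = final amount − principal.
A = P(1 + r/n)^(nt) = $15,000.00 × (1 + 0.087/2)^(2 × 14) = $49,417.41
Interest = A − P = $49,417.41 − $15,000.00 = $34,417.41

Interest = A - P = $34,417.41


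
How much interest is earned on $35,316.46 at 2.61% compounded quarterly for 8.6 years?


Compound interest earned = final amount − principal.
A = P(1 + r/n)^(nt) = $35,316.46 × (1 + 0.0261/4)^(4 × 8.6) = $44,171.51
Interest = A − P = $44,171.51 − $35,316.46 = $8,855.05

Interest = A - P = $8,855.05


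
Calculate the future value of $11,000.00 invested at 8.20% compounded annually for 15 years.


Compound interest formula: A = P(1 + r/n)^(nt)
A = $11,000.00 × (1 + 0.082/1)^(1 × 15)
Growth factor: (1 + 0.082/1)^15 = 3.261436
A = $11,000.00 × 3.261436
A = $35,875.80

A = P(1 + r/n)^(nt) = $35,875.80


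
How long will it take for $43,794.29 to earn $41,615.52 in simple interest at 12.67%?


Rearrange the simple interest formula for t:
I = P × r × t  ⇒  t = I / (P × r)
t = $41,615.52 / ($43,794.29 × 0.1267)
t = 7.5

t = I/(P×r) = 7.5 years


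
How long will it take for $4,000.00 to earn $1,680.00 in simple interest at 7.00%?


Rearrange the simple interest formula for t:
I = P × r × t  ⇒  t = I / (P × r)
t = $1,680.00 / ($4,000.00 × 0.07)
t = 6

t = I/(P×r) = 6 years


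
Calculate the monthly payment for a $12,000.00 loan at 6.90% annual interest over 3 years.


Loan payment formula: PMT = PV × r / (1 − (1 + r)^(−n))
Monthly rate r = 0.069/12 = 0.00575, n = 36 months
Denominator: 1 − (1 + 0.069/12)^(−36) = 0.186498
PMT = $12,000.00 × (0.069/12) / 0.186498
PMT = $369.98 per month

PMT = PV × r / (1-(1+r)^(-n)) = $369.98/month


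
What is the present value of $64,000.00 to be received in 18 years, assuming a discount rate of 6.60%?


Present value formula: PV = FV / (1 + r)^t
PV = $64,000.00 / (1 + 0.066)^18
PV = $64,000.00 / 3.159582
PV = $20,255.84

PV = FV / (1 + r)^t = $20,255.84


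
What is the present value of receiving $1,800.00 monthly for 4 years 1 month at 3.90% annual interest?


Present value of an ordinary annuity: PV = PMT × (1 − (1 + r)^(−n)) / r
Monthly rate r = 0.039/12 = 0.00325, n = 49
PV = $1,800.00 × (1 − (1 + 0.039/12)^(−49)) / (0.039/12)
PV = $1,800.00 × 45.229732
PV = $81,413.52

PV = PMT × (1-(1+r)^(-n))/r = $81,413.52


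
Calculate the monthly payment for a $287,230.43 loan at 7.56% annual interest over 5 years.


Loan payment formula: PMT = PV × r / (1 − (1 + r)^(−n))
Monthly rate r = 0.0756/12 = 0.0063, n = 60 months
Denominator: 1 − (1 + 0.0756/12)^(−60) = 0.3139565
PMT = $287,230.43 × (0.0756/12) / 0.3139565
PMT = $5,763.70 per month

PMT = PV × r / (1-(1+r)^(-n)) = $5,763.70/month


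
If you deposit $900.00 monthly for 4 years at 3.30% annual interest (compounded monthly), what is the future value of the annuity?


Future value of an ordinary annuity: FV = PMT × ((1 + r)^n − 1) / r
Monthly rate r = 0.033/12 = 0.00275, n = 48
FV = $900.00 × ((1 + 0.033/12)^48 − 1) / (0.033/12)
FV = $900.00 × 51.236948
FV = $46,113.25

FV = PMT × ((1+r)^n - 1)/r = $46,113.25


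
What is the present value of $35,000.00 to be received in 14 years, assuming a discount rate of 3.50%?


Present value formula: PV = FV / (1 + r)^t
PV = $35,000.00 / (1 + 0.035)^14
PV = $35,000.00 / 1.618695
PV = $21,622.36

PV = FV / (1 + r)^t = $21,622.36


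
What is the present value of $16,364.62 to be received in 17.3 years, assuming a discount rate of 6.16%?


Present value formula: PV = FV / (1 + r)^t
PV = $16,364.62 / (1 + 0.0616)^17.3
PV = $16,364.62 / 2.812702
PV = $5,818.11

PV = FV / (1 + r)^t = $5,818.11


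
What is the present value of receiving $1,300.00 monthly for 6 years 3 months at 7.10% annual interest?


Present value of an ordinary annuity: PV = PMT × (1 − (1 + r)^(−n)) / r
Monthly rate r = 0.071/12 ≈ 0.00591667, n = 75
PV = $1,300.00 × (1 − (1 + 0.071/12)^(−75)) / (0.071/12)
PV = $1,300.00 × 60.428392
PV = $78,556.91

PV = PMT × (1-(1+r)^(-n))/r = $78,556.91


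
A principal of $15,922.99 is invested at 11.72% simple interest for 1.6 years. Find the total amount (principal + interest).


Total amount formula: A = P(1 + rt) = P + P·r·t
Interest: I = P × r × t = $15,922.99 × 0.1172 × 1.6 = $2,985.88
A = P + I = $15,922.99 + $2,985.88 = $18,908.87

A = P + I = P(1 + rt) = $18,908.87


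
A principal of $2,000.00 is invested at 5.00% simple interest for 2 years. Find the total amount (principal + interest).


Total amount formula: A = P(1 + rt) = P + P·r·t
Interest: I = P × r × t = $2,000.00 × 0.05 × 2 = $200.00
A = P + I = $2,000.00 + $200.00 = $2,200.00

A = P + I = P(1 + rt) = $2,200.00


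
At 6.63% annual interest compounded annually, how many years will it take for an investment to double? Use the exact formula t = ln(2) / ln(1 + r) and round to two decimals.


Doubling condition: (1 + r)^t = 2
Take ln of both sides: t × ln(1 + r) = ln(2)
t = ln(2) / ln(1 + r)
t = 0.693147 / 0.064195
t = 10.80

t = ln(2) / ln(1 + r) = 10.80 years


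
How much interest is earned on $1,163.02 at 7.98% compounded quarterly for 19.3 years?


Compound interest earned = final amount − principal.
A = P(1 + r/n)^(nt) = $1,163.02 × (1 + 0.0798/4)^(4 × 19.3) = $5,344.13
Interest = A − P = $5,344.13 − $1,163.02 = $4,181.11

Interest = A - P = $4,181.11


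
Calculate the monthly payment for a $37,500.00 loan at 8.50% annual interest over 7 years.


Loan payment formula: PMT = PV × r / (1 − (1 + r)^(−n))
Monthly rate r = 0.085/12 ≈ 0.00708333, n = 84 months
Denominator: 1 − (1 + 0.085/12)^(−84) = 0.447279
PMT = $37,500.00 × (0.085/12) / 0.447279
PMT = $593.87 per month

PMT = PV × r / (1-(1+r)^(-n)) = $593.87/month


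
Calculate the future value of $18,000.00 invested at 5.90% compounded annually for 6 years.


Compound interest formula: A = P(1 + r/n)^(nt)
A = $18,000.00 × (1 + 0.059/1)^(1 × 6)
Growth factor: (1 + 0.059/1)^6 = 1.410509
A = $18,000.00 × 1.410509
A = $25,389.16

A = P(1 + r/n)^(nt) = $25,389.16


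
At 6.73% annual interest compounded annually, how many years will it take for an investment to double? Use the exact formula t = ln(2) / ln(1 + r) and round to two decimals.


Doubling condition: (1 + r)^t = 2
Take ln of both sides: t × ln(1 + r) = ln(2)
t = ln(2) / ln(1 + r)
t = 0.693147 / 0.065132
t = 10.64

t = ln(2) / ln(1 + r) = 10.64 years


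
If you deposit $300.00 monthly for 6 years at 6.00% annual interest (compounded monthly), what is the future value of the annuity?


Future value of an ordinary annuity: FV = PMT × ((1 + r)^n − 1) / r
Monthly rate r = 0.06/12 = 0.005, n = 72
FV = $300.00 × ((1 + 0.06/12)^72 − 1) / (0.06/12)
FV = $300.00 × 86.408856
FV = $25,922.66

FV = PMT × ((1+r)^n - 1)/r = $25,922.66
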